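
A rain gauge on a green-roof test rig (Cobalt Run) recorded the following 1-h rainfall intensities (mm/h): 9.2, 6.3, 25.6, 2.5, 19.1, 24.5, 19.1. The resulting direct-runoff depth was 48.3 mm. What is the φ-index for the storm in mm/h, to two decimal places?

Only the 4 blocks with intensity above φ contribute runoff: 25.6, 19.1, 24.5, 19.1 mm/h.
Σ(I−φ)·Δt = d  ⇒  (25.6+19.1+24.5+19.1 − 4φ)·1 = 48.3
φ = (88.30 − 48.3/1) / 4 = 10.00 mm/h.

φ ≈ 10.00 mm/h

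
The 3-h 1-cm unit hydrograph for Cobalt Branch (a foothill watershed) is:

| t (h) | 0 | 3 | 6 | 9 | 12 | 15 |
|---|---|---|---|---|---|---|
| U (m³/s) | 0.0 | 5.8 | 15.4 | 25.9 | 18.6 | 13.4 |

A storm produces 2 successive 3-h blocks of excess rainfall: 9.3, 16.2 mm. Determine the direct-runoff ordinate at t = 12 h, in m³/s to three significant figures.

Q ≈ 59.3 m³/s

By discrete convolution, Q_j = Σ (P_i / 10 mm) · U_{j−i}.
At t = 12 h (j=4): Q = (9.3/10)·18.6 + (16.2/10)·25.9 = 59.3 m³/s.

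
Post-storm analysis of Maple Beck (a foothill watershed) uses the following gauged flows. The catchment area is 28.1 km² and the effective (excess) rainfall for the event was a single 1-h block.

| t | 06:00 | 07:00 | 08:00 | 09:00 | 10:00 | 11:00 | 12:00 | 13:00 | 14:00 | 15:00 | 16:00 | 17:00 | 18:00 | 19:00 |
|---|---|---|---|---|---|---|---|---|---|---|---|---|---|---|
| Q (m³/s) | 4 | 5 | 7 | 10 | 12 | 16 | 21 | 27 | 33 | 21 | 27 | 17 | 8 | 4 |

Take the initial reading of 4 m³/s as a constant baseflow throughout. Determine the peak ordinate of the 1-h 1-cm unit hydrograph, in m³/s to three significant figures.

U_p ≈ 14.5 m³/s

Direct runoff: 0.0, 1.0, 3.0, 6.0, 8.0, 12.0, 17.0, 23.0, 29.0, 17.0, 23.0, 13.0, 4.0, 0.0 m³/s; ΣQ_DR = 156.0 m³/s, peak = 29.0 m³/s.
Runoff depth d = ΣQ_DR·Δt / A = 156.0 × 3600 / (28.1 km²) = 19.99 mm.
The 1-cm UH is the DRH scaled by (10 mm)/d, so U_p = 29.0 × 10/19.99 = 14.5 m³/s.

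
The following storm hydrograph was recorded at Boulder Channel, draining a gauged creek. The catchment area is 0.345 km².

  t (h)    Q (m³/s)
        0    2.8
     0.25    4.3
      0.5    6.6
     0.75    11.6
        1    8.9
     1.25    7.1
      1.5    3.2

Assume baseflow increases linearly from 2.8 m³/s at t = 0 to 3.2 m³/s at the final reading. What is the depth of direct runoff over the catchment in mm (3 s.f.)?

d ≈ 61.3 mm

Direct runoff: 0.00, 1.43, 3.67, 8.60, 5.83, 3.97, 0.00 m³/s; ΣQ_DR = 23.50 m³/s.
V = ΣQ_DR · Δt = 23.50 × 900 s = 21150 m³.
Over A = 0.345 km², depth = V / A = 61.3 mm.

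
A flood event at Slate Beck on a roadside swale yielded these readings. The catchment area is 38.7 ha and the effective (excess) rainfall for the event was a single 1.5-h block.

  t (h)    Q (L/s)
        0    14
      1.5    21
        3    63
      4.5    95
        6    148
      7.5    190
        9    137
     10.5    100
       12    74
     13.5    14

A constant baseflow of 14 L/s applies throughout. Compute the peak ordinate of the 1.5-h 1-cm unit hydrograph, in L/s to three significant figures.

U_p ≈ 176 L/s

Direct runoff: 0.0, 7.0, 49.0, 81.0, 134.0, 176.0, 123.0, 86.0, 60.0, 0.0 L/s; ΣQ_DR = 716.0 L/s, peak = 176.0 L/s.
Runoff depth d = ΣQ_DR·Δt / A = 716.0 × 5400 / (38.7 ha) = 9.991 mm.
The 1-cm UH is the DRH scaled by (10 mm)/d, so U_p = 176.0 × 10/9.991 = 176 L/s.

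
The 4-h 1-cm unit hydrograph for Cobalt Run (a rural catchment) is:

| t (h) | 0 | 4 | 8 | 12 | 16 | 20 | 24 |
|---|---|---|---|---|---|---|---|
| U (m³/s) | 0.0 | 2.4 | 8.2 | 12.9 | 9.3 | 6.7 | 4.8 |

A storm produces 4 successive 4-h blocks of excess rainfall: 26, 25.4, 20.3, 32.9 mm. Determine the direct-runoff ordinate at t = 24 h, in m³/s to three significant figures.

By discrete convolution, Q_j = Σ (P_i / 10 mm) · U_{j−i}.
At t = 24 h (j=6): Q = (26/10)·4.8 + (25.4/10)·6.7 + (20.3/10)·9.3 + (32.9/10)·12.9 = 90.8 m³/s.

Q ≈ 90.8 m³/s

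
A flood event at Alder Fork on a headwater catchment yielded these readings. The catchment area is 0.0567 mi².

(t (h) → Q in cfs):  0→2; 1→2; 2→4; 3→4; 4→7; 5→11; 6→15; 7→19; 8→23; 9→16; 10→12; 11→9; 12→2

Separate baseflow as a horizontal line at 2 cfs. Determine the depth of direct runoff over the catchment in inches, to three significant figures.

Direct runoff: 0.0, 0.0, 2.0, 2.0, 5.0, 9.0, 13.0, 17.0, 21.0, 14.0, 10.0, 7.0, 0.0 cfs; ΣQ_DR = 100.0 cfs.
V = ΣQ_DR · Δt = 100.0 × 3600 s = 3.600 × 10^5 ft³.
Over A = 0.0567 mi², depth = V / A = 2.73 in.

d ≈ 2.73 in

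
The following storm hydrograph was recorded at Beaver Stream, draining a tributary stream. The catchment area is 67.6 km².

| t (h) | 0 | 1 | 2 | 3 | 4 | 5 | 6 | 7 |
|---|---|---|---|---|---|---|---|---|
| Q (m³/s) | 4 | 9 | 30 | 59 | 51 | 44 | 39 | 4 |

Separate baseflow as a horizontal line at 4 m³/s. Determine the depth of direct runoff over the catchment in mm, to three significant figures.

d ≈ 11.1 mm

Direct runoff: 0.0, 5.0, 26.0, 55.0, 47.0, 40.0, 35.0, 0.0 m³/s; ΣQ_DR = 208.0 m³/s.
V = ΣQ_DR · Δt = 208.0 × 3600 s = 7.488 × 10^5 m³.
Over A = 67.6 km², depth = V / A = 11.1 mm.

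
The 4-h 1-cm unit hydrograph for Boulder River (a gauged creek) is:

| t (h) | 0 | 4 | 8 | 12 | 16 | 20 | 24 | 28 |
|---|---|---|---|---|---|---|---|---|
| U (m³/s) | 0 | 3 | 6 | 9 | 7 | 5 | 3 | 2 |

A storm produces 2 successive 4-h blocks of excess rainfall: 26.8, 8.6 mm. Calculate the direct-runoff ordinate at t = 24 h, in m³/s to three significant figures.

Q ≈ 12.3 m³/s

By discrete convolution, Q_j = Σ (P_i / 10 mm) · U_{j−i}.
At t = 24 h (j=6): Q = (26.8/10)·3 + (8.6/10)·5 = 12.3 m³/s.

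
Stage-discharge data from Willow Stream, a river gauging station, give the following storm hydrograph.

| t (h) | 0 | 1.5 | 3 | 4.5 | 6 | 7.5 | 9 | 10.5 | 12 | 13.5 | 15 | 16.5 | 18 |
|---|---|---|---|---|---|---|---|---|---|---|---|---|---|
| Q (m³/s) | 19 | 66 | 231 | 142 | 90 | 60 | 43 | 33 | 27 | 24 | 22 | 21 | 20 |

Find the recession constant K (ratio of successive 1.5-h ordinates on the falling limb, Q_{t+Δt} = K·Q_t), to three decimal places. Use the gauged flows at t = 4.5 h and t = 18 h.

K ≈ 0.804

Using the recession-limb readings at t = 4.5 h and t = 18 h: Q falls from 142 to 20 m³/s over 9 intervals.
K = (Q₂/Q₁)^(1/9) = (20/142)^(1/9) = 0.804.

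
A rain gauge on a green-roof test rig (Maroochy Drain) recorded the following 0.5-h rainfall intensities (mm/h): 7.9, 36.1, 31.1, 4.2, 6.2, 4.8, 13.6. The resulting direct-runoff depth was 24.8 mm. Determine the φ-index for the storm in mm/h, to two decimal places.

Only the 3 blocks with intensity above φ contribute runoff: 36.1, 31.1, 13.6 mm/h.
Σ(I−φ)·Δt = d  ⇒  (36.1+31.1+13.6 − 3φ)·0.5 = 24.8
φ = (80.80 − 24.8/0.5) / 3 = 10.40 mm/h.

φ ≈ 10.40 mm/h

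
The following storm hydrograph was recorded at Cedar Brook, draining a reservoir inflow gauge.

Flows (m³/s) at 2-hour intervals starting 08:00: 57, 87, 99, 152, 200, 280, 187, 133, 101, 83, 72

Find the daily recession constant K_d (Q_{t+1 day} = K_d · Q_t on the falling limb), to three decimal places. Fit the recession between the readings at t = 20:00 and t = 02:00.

K_d ≈ 0.039

Between t = 20:00 and t = 02:00 the flow falls from 187 to 83 m³/s over 3×2 h = 6 h.
Per-interval ratio K = (83/187)^(1/3) = 0.7628; K_d = K^(24/2) = 0.039.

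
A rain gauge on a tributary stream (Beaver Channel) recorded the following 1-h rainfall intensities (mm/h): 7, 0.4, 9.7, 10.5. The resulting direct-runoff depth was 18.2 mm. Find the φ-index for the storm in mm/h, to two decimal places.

Only the 3 blocks with intensity above φ contribute runoff: 7, 9.7, 10.5 mm/h.
Σ(I−φ)·Δt = d  ⇒  (7+9.7+10.5 − 3φ)·1 = 18.2
φ = (27.20 − 18.2/1) / 3 = 3.00 mm/h.

φ ≈ 3.00 mm/h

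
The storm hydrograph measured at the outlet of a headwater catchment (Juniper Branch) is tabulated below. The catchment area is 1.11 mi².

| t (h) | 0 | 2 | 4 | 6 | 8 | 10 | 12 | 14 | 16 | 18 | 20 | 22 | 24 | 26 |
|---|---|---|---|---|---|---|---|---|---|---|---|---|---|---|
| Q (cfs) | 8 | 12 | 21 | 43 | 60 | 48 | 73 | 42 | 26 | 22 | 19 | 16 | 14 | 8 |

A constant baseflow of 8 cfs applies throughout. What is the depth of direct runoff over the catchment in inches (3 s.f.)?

Direct runoff: 0.0, 4.0, 13.0, 35.0, 52.0, 40.0, 65.0, 34.0, 18.0, 14.0, 11.0, 8.0, 6.0, 0.0 cfs; ΣQ_DR = 300.0 cfs.
V = ΣQ_DR · Δt = 300.0 × 7200 s = 2.160 × 10^6 ft³.
Over A = 1.11 mi², depth = V / A = 0.838 in.

d ≈ 0.838 in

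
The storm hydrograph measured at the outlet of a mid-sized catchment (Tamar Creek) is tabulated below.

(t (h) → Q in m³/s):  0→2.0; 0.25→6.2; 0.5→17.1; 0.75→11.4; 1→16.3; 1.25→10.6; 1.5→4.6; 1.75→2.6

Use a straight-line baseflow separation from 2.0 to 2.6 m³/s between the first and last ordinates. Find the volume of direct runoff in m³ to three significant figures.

V ≈ 47200 m³

Direct-runoff ordinates (Q − Q_b): 0.00, 4.11, 14.93, 9.14, 13.96, 8.17, 2.09, 0.00 m³/s.
ΣQ_DR = 52.40 m³/s.
With Δt = 0.25 h = 900 s, V = ΣQ_DR · Δt = 52.40 × 900 = 47200 m³.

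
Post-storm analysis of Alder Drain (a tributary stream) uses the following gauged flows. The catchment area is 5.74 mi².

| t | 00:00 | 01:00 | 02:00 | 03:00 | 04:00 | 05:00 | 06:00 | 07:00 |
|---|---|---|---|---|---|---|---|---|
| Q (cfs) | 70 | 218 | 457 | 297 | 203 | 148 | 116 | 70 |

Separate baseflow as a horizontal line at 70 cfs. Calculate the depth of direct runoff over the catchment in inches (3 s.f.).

Direct runoff: 0.0, 148.0, 387.0, 227.0, 133.0, 78.0, 46.0, 0.0 cfs; ΣQ_DR = 1019 cfs.
V = ΣQ_DR · Δt = 1019 × 3600 s = 3.668 × 10^6 ft³.
Over A = 5.74 mi², depth = V / A = 0.275 in.

d ≈ 0.275 in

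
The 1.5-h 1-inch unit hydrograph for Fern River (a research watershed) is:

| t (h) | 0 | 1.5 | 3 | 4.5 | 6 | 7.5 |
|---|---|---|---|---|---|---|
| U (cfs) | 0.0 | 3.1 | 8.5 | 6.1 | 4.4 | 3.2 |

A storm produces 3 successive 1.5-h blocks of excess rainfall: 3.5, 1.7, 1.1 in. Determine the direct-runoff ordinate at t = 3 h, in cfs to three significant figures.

Q ≈ 35.0 cfs

By discrete convolution, Q_j = Σ (P_i / 1 in) · U_{j−i}.
At t = 3 h (j=2): Q = (3.5/1)·8.5 + (1.7/1)·3.1 + (1.1/1)·0.0 = 35.0 cfs.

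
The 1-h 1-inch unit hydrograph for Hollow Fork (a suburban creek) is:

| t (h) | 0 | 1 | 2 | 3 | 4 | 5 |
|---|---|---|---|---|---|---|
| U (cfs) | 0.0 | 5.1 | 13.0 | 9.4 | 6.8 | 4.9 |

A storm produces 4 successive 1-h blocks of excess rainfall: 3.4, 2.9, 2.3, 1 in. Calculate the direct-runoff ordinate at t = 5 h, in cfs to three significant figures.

Q ≈ 71.0 cfs

By discrete convolution, Q_j = Σ (P_i / 1 in) · U_{j−i}.
At t = 5 h (j=5): Q = (3.4/1)·4.9 + (2.9/1)·6.8 + (2.3/1)·9.4 + (1/1)·13.0 = 71.0 cfs.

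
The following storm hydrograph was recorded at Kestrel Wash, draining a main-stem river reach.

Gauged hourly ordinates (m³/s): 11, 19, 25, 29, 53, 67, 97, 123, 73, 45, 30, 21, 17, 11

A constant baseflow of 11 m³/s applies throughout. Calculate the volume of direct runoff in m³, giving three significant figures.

V ≈ 1.68 × 10^6 m³

Direct-runoff ordinates (Q − Q_b): 0.0, 8.0, 14.0, 18.0, 42.0, 56.0, 86.0, 112.0, 62.0, 34.0, 19.0, 10.0, 6.0, 0.0 m³/s.
ΣQ_DR = 467.0 m³/s.
With Δt = 1 h = 3600 s, V = ΣQ_DR · Δt = 467.0 × 3600 = 1.68 × 10^6 m³.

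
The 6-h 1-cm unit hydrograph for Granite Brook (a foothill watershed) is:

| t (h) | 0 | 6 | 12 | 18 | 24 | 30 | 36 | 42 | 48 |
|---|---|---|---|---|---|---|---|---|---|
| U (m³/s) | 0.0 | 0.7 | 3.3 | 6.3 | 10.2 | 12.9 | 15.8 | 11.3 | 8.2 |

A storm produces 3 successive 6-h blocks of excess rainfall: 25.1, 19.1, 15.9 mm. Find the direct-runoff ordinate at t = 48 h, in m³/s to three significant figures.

Q ≈ 67.3 m³/s

By discrete convolution, Q_j = Σ (P_i / 10 mm) · U_{j−i}.
At t = 48 h (j=8): Q = (25.1/10)·8.2 + (19.1/10)·11.3 + (15.9/10)·15.8 = 67.3 m³/s.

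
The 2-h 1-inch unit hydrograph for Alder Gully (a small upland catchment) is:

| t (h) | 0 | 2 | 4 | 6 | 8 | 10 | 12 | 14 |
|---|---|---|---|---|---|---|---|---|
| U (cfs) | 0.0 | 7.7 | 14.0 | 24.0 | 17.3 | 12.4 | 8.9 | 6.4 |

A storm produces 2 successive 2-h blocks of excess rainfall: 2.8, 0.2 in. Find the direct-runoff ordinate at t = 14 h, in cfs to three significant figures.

Q ≈ 19.7 cfs

By discrete convolution, Q_j = Σ (P_i / 1 in) · U_{j−i}.
At t = 14 h (j=7): Q = (2.8/1)·6.4 + (0.2/1)·8.9 = 19.7 cfs.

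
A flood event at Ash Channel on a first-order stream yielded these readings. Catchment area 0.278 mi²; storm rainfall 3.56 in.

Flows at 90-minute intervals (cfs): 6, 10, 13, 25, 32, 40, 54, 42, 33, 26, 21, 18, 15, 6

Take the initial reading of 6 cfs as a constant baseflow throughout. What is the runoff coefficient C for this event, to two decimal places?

C ≈ 0.60

ΣQ_DR = 257.0 cfs; V = ΣQ_DR·Δt = 1.388 × 10^6 ft³.
Runoff depth d = V / A = 2.149 in.
C = d / P = 2.149 / 3.56 = 0.60.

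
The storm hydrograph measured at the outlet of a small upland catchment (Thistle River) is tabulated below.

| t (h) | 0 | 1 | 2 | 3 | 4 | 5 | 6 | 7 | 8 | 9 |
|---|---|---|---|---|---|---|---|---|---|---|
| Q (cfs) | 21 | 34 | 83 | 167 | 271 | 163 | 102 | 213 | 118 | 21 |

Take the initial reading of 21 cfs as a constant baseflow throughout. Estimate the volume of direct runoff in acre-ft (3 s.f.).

Direct-runoff ordinates (Q − Q_b): 0.0, 13.0, 62.0, 146.0, 250.0, 142.0, 81.0, 192.0, 97.0, 0.0 cfs.
ΣQ_DR = 983.0 cfs.
With Δt = 1 h = 3600 s, V = ΣQ_DR · Δt = 983.0 × 3600 = 3.54 × 10^6 ft³ = 81.2 acre-ft.

V ≈ 81.2 acre-ft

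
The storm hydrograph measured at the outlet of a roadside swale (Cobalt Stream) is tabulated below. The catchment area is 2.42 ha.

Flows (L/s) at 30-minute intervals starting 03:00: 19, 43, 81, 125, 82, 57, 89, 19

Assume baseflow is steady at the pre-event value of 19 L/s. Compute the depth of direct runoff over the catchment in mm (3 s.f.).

d ≈ 27.0 mm

Direct runoff: 0.0, 24.0, 62.0, 106.0, 63.0, 38.0, 70.0, 0.0 L/s; ΣQ_DR = 363.0 L/s.
V = ΣQ_DR · Δt = 363.0 × 1800 s = 6.534 × 10^5 L.
Over A = 2.42 ha, depth = V / A = 27.0 mm.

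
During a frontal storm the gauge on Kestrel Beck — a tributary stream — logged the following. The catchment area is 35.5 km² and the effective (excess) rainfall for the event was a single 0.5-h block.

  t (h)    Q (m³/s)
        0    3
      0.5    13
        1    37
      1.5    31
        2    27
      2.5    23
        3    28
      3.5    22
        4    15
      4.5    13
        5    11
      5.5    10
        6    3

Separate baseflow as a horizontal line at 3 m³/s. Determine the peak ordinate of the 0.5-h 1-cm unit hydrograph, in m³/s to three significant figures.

U_p ≈ 34.0 m³/s

Direct runoff: 0.0, 10.0, 34.0, 28.0, 24.0, 20.0, 25.0, 19.0, 12.0, 10.0, 8.0, 7.0, 0.0 m³/s; ΣQ_DR = 197.0 m³/s, peak = 34.0 m³/s.
Runoff depth d = ΣQ_DR·Δt / A = 197.0 × 1800 / (35.5 km²) = 9.989 mm.
The 1-cm UH is the DRH scaled by (10 mm)/d, so U_p = 34.0 × 10/9.989 = 34.0 m³/s.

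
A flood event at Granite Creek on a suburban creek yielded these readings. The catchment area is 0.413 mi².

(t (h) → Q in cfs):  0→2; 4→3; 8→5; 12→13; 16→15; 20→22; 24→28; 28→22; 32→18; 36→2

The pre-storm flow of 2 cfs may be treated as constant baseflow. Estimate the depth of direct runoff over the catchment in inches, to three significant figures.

d ≈ 1.65 in

Direct runoff: 0.0, 1.0, 3.0, 11.0, 13.0, 20.0, 26.0, 20.0, 16.0, 0.0 cfs; ΣQ_DR = 110.0 cfs.
V = ΣQ_DR · Δt = 110.0 × 14400 s = 1.584 × 10^6 ft³.
Over A = 0.413 mi², depth = V / A = 1.65 in.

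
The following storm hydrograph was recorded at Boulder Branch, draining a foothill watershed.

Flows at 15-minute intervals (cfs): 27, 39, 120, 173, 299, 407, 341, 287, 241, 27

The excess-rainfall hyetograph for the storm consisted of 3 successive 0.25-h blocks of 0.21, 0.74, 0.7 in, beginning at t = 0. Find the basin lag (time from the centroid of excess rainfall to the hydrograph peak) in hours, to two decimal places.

t_L ≈ 0.80 h

Centroid of excess rainfall: t_c = Σ P_i·t̄_i / ΣP_i = 0.4492 h (block centres at 0.125, 0.375, 0.625 h).
Hydrograph peak occurs at t = 1.25 h, so basin lag t_L = 1.25 − 0.4492 = 0.80 h.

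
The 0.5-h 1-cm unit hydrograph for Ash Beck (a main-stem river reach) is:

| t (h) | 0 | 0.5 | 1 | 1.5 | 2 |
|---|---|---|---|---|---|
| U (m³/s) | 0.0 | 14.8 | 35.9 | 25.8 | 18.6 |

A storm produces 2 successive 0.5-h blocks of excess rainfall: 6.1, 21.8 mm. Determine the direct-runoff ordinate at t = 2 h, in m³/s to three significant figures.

By discrete convolution, Q_j = Σ (P_i / 10 mm) · U_{j−i}.
At t = 2 h (j=4): Q = (6.1/10)·18.6 + (21.8/10)·25.8 = 67.6 m³/s.

Q ≈ 67.6 m³/s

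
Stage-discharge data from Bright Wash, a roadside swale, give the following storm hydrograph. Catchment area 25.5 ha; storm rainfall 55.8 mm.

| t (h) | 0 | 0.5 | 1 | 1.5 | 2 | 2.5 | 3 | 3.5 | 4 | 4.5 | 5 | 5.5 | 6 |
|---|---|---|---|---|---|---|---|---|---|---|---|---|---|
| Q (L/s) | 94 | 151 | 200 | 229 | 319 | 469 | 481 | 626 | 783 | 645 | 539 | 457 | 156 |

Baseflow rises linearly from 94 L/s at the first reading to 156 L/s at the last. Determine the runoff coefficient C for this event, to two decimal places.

ΣQ_DR = 3524 L/s; V = ΣQ_DR·Δt = 6.343 × 10^6 L.
Runoff depth d = V / A = 24.88 mm.
C = d / P = 24.88 / 55.8 = 0.45.

C ≈ 0.45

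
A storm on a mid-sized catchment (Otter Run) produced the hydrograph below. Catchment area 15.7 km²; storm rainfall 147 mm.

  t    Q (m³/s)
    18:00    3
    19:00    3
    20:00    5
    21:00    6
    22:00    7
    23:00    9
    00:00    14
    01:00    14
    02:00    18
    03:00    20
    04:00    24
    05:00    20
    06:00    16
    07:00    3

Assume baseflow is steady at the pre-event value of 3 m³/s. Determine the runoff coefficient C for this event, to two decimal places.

ΣQ_DR = 120.0 m³/s; V = ΣQ_DR·Δt = 4.320 × 10^5 m³.
Runoff depth d = V / A = 27.52 mm.
C = d / P = 27.52 / 147 = 0.19.

C ≈ 0.19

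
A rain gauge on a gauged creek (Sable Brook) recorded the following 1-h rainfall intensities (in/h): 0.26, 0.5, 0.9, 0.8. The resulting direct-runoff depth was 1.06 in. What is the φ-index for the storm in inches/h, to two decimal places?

φ ≈ 0.38 in/h

Only the 3 blocks with intensity above φ contribute runoff: 0.5, 0.9, 0.8 in/h.
Σ(I−φ)·Δt = d  ⇒  (0.5+0.9+0.8 − 3φ)·1 = 1.06
φ = (2.200 − 1.06/1) / 3 = 0.38 in/h.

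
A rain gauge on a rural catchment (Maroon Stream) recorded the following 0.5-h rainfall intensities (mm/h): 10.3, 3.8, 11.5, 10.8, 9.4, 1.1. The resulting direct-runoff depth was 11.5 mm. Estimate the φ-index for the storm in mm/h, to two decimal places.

Only the 4 blocks with intensity above φ contribute runoff: 10.3, 11.5, 10.8, 9.4 mm/h.
Σ(I−φ)·Δt = d  ⇒  (10.3+11.5+10.8+9.4 − 4φ)·0.5 = 11.5
φ = (42.00 − 11.5/0.5) / 4 = 4.75 mm/h.

φ ≈ 4.75 mm/h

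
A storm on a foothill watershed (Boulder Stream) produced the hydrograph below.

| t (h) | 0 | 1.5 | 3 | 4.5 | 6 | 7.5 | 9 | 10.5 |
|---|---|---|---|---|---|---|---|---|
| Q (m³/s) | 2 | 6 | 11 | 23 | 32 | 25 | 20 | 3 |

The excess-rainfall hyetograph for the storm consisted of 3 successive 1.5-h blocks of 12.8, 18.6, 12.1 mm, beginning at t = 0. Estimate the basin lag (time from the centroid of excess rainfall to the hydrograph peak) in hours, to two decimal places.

Centroid of excess rainfall: t_c = Σ P_i·t̄_i / ΣP_i = 2.2259 h (block centres at 0.75, 2.25, 3.75 h).
Hydrograph peak occurs at t = 6 h, so basin lag t_L = 6 − 2.2259 = 3.77 h.

t_L ≈ 3.77 h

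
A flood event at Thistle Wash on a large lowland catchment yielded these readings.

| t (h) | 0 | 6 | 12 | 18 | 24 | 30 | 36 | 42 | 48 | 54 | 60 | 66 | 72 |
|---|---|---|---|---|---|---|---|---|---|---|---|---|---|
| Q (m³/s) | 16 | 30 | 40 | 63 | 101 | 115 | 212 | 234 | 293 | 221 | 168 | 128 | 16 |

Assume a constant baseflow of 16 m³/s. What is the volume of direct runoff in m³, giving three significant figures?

V ≈ 3.09 × 10^7 m³

Direct-runoff ordinates (Q − Q_b): 0.0, 14.0, 24.0, 47.0, 85.0, 99.0, 196.0, 218.0, 277.0, 205.0, 152.0, 112.0, 0.0 m³/s.
ΣQ_DR = 1429 m³/s.
With Δt = 6 h = 21600 s, V = ΣQ_DR · Δt = 1429 × 21600 = 3.09 × 10^7 m³.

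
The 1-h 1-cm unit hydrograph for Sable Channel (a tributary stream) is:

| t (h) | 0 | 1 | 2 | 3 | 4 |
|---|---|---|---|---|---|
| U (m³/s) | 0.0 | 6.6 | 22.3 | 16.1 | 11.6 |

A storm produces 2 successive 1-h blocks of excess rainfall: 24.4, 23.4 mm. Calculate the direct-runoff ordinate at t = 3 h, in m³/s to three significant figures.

By discrete convolution, Q_j = Σ (P_i / 10 mm) · U_{j−i}.
At t = 3 h (j=3): Q = (24.4/10)·16.1 + (23.4/10)·22.3 = 91.5 m³/s.

Q ≈ 91.5 m³/s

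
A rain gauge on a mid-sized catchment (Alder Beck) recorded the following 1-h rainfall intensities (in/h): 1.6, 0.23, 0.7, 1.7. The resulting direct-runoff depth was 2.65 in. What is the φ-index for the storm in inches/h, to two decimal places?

Only the 3 blocks with intensity above φ contribute runoff: 1.6, 0.7, 1.7 in/h.
Σ(I−φ)·Δt = d  ⇒  (1.6+0.7+1.7 − 3φ)·1 = 2.65
φ = (4.000 − 2.65/1) / 3 = 0.45 in/h.

φ ≈ 0.45 in/h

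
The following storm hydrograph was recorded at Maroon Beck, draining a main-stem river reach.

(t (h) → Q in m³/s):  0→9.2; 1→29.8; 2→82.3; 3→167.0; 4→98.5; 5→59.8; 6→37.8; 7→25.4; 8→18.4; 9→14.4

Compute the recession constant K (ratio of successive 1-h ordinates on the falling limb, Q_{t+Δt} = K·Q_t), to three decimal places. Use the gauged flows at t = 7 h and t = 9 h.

Using the recession-limb readings at t = 7 h and t = 9 h: Q falls from 25.4 to 14.4 m³/s over 2 intervals.
K = (Q₂/Q₁)^(1/2) = (14.4/25.4)^(1/2) = 0.753.

K ≈ 0.753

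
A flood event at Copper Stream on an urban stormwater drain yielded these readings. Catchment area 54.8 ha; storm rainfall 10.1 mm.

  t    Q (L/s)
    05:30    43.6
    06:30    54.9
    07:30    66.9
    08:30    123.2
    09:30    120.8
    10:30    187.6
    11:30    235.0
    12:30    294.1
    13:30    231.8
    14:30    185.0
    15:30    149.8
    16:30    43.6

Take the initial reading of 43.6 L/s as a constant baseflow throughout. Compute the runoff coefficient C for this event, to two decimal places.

ΣQ_DR = 1213 L/s; V = ΣQ_DR·Δt = 4.367 × 10^6 L.
Runoff depth d = V / A = 7.969 mm.
C = d / P = 7.969 / 10.1 = 0.79.

C ≈ 0.79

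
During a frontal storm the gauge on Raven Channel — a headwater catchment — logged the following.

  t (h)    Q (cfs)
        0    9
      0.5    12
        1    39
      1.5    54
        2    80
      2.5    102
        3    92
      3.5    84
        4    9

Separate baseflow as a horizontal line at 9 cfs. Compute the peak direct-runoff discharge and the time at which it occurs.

Subtracting baseflow gives direct-runoff ordinates: 0.0, 3.0, 30.0, 45.0, 71.0, 93.0, 83.0, 75.0, 0.0 cfs.
The maximum is 93.0 cfs, occurring at the reading for t = 2.5 h.

Q_p = 93.0 cfs at t = 2.5 h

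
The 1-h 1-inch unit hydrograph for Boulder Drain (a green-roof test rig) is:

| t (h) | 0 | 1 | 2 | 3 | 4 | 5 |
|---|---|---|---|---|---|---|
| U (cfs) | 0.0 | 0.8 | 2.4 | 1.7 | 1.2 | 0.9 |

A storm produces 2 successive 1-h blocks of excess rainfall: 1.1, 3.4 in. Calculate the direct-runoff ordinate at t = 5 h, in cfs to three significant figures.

By discrete convolution, Q_j = Σ (P_i / 1 in) · U_{j−i}.
At t = 5 h (j=5): Q = (1.1/1)·0.9 + (3.4/1)·1.2 = 5.07 cfs.

Q ≈ 5.07 cfs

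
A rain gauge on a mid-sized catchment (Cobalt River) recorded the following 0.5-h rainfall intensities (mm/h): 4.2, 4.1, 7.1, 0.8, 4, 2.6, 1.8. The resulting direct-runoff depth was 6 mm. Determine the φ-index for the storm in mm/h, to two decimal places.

φ ≈ 2.00 mm/h

Only the 5 blocks with intensity above φ contribute runoff: 4.2, 4.1, 7.1, 4, 2.6 mm/h.
Σ(I−φ)·Δt = d  ⇒  (4.2+4.1+7.1+4+2.6 − 5φ)·0.5 = 6
φ = (22.00 − 6/0.5) / 5 = 2.00 mm/h.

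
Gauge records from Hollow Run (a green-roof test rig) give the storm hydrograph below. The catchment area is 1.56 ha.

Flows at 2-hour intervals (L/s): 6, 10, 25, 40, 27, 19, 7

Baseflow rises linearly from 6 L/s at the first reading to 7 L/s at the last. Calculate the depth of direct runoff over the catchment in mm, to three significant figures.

Direct runoff: 0.00, 3.83, 18.67, 33.50, 20.33, 12.17, 0.00 L/s; ΣQ_DR = 88.50 L/s.
V = ΣQ_DR · Δt = 88.50 × 7200 s = 6.372 × 10^5 L.
Over A = 1.56 ha, depth = V / A = 40.8 mm.

d ≈ 40.8 mm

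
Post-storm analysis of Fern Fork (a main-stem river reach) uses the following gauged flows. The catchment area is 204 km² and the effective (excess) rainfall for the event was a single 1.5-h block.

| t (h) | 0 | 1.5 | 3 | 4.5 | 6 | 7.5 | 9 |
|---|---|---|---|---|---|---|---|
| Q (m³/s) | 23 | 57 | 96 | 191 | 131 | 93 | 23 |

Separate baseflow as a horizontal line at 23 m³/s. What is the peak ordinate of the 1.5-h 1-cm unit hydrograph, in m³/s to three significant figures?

Direct runoff: 0.0, 34.0, 73.0, 168.0, 108.0, 70.0, 0.0 m³/s; ΣQ_DR = 453.0 m³/s, peak = 168.0 m³/s.
Runoff depth d = ΣQ_DR·Δt / A = 453.0 × 5400 / (204 km²) = 11.99 mm.
The 1-cm UH is the DRH scaled by (10 mm)/d, so U_p = 168.0 × 10/11.99 = 140 m³/s.

U_p ≈ 140 m³/s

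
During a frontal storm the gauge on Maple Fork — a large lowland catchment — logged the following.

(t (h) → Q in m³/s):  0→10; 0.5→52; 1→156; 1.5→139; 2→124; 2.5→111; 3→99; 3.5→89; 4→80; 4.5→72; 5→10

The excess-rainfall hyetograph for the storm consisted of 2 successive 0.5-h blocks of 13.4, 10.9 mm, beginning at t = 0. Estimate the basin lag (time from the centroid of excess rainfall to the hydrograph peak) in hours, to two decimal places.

Centroid of excess rainfall: t_c = Σ P_i·t̄_i / ΣP_i = 0.4743 h (block centres at 0.25, 0.75 h).
Hydrograph peak occurs at t = 1 h, so basin lag t_L = 1 − 0.4743 = 0.53 h.

t_L ≈ 0.53 h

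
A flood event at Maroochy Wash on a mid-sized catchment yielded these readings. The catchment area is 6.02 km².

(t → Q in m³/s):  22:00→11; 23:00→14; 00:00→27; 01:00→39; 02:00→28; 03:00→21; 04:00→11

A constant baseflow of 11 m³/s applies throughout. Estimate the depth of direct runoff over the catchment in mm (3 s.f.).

Direct runoff: 0.0, 3.0, 16.0, 28.0, 17.0, 10.0, 0.0 m³/s; ΣQ_DR = 74.00 m³/s.
V = ΣQ_DR · Δt = 74.00 × 3600 s = 2.664 × 10^5 m³.
Over A = 6.02 km², depth = V / A = 44.3 mm.

d ≈ 44.3 mm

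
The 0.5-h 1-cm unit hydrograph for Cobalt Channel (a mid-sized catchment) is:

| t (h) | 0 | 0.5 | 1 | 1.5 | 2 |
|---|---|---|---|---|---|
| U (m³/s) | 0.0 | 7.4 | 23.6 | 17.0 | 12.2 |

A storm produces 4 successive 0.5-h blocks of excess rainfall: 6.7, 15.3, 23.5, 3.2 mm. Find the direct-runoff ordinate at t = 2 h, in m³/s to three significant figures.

Q ≈ 92.0 m³/s

By discrete convolution, Q_j = Σ (P_i / 10 mm) · U_{j−i}.
At t = 2 h (j=4): Q = (6.7/10)·12.2 + (15.3/10)·17.0 + (23.5/10)·23.6 + (3.2/10)·7.4 = 92.0 m³/s.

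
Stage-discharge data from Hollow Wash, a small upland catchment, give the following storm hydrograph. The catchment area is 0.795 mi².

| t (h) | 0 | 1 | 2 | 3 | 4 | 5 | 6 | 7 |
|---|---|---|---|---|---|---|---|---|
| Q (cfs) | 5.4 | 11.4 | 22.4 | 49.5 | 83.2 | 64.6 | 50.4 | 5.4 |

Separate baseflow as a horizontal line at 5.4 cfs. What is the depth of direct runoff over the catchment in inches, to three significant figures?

d ≈ 0.486 in

Direct runoff: 0.0, 6.0, 17.0, 44.1, 77.8, 59.2, 45.0, 0.0 cfs; ΣQ_DR = 249.1 cfs.
V = ΣQ_DR · Δt = 249.1 × 3600 s = 8.968 × 10^5 ft³.
Over A = 0.795 mi², depth = V / A = 0.486 in.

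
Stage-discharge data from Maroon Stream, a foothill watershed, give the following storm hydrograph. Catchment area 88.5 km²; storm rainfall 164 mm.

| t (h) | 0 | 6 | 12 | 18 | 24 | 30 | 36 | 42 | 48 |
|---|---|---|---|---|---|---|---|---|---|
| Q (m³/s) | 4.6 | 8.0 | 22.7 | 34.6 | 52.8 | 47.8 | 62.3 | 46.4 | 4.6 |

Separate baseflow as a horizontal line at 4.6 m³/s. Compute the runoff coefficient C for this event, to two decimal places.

C ≈ 0.36

ΣQ_DR = 242.4 m³/s; V = ΣQ_DR·Δt = 5.236 × 10^6 m³.
Runoff depth d = V / A = 59.16 mm.
C = d / P = 59.16 / 164 = 0.36.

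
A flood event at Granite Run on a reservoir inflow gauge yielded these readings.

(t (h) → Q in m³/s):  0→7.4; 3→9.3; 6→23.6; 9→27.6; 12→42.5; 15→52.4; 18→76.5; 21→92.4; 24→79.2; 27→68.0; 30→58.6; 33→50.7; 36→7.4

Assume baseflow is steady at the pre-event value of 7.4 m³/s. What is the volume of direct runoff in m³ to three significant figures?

Direct-runoff ordinates (Q − Q_b): 0.0, 1.9, 16.2, 20.2, 35.1, 45.0, 69.1, 85.0, 71.8, 60.6, 51.2, 43.3, 0.0 m³/s.
ΣQ_DR = 499.4 m³/s.
With Δt = 3 h = 10800 s, V = ΣQ_DR · Δt = 499.4 × 10800 = 5.39 × 10^6 m³.

V ≈ 5.39 × 10^6 m³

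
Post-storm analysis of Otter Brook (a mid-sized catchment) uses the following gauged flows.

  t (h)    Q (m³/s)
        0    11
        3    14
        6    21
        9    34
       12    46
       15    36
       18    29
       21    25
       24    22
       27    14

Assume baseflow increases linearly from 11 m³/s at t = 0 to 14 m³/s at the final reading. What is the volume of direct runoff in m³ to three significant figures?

V ≈ 1.37 × 10^6 m³

Direct-runoff ordinates (Q − Q_b): 0.00, 2.67, 9.33, 22.00, 33.67, 23.33, 16.00, 11.67, 8.33, 0.00 m³/s.
ΣQ_DR = 127.0 m³/s.
With Δt = 3 h = 10800 s, V = ΣQ_DR · Δt = 127.0 × 10800 = 1.37 × 10^6 m³.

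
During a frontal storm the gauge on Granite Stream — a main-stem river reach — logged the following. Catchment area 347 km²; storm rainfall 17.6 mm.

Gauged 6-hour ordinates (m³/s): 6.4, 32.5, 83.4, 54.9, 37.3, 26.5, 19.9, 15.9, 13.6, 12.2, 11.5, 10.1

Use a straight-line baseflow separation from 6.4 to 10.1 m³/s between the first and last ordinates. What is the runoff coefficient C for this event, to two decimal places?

C ≈ 0.80

ΣQ_DR = 225.2 m³/s; V = ΣQ_DR·Δt = 4.864 × 10^6 m³.
Runoff depth d = V / A = 14.02 mm.
C = d / P = 14.02 / 17.6 = 0.80.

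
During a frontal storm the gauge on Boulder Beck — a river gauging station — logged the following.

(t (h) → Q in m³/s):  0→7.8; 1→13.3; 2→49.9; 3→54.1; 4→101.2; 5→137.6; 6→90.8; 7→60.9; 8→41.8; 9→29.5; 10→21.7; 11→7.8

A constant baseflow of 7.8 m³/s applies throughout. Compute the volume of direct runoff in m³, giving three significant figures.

V ≈ 1.88 × 10^6 m³

Direct-runoff ordinates (Q − Q_b): 0.0, 5.5, 42.1, 46.3, 93.4, 129.8, 83.0, 53.1, 34.0, 21.7, 13.9, 0.0 m³/s.
ΣQ_DR = 522.8 m³/s.
With Δt = 1 h = 3600 s, V = ΣQ_DR · Δt = 522.8 × 3600 = 1.88 × 10^6 m³.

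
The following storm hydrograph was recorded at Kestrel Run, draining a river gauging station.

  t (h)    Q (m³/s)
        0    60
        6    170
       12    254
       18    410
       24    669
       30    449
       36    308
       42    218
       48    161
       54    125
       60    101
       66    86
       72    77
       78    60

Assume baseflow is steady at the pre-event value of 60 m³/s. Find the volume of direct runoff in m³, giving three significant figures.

V ≈ 4.99 × 10^7 m³

Direct-runoff ordinates (Q − Q_b): 0.0, 110.0, 194.0, 350.0, 609.0, 389.0, 248.0, 158.0, 101.0, 65.0, 41.0, 26.0, 17.0, 0.0 m³/s.
ΣQ_DR = 2308 m³/s.
With Δt = 6 h = 21600 s, V = ΣQ_DR · Δt = 2308 × 21600 = 4.99 × 10^7 m³.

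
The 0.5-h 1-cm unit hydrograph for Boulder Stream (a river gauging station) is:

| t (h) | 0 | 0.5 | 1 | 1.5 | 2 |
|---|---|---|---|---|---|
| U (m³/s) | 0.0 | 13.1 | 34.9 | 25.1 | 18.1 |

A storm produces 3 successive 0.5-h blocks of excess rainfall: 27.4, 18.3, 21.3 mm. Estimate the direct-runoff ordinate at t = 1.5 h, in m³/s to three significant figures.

Q ≈ 161 m³/s

By discrete convolution, Q_j = Σ (P_i / 10 mm) · U_{j−i}.
At t = 1.5 h (j=3): Q = (27.4/10)·25.1 + (18.3/10)·34.9 + (21.3/10)·13.1 = 161 m³/s.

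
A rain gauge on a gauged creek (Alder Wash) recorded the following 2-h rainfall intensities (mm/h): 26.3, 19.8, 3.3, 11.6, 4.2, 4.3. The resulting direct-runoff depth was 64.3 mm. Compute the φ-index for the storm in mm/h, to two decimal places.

φ ≈ 8.52 mm/h

Only the 3 blocks with intensity above φ contribute runoff: 26.3, 19.8, 11.6 mm/h.
Σ(I−φ)·Δt = d  ⇒  (26.3+19.8+11.6 − 3φ)·2 = 64.3
φ = (57.70 − 64.3/2) / 3 = 8.52 mm/h.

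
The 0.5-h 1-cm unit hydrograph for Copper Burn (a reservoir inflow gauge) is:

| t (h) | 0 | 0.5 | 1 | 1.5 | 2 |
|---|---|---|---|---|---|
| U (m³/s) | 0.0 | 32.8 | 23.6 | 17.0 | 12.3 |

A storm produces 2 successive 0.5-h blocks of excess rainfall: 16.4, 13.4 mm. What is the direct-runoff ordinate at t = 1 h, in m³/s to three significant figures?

Q ≈ 82.7 m³/s

By discrete convolution, Q_j = Σ (P_i / 10 mm) · U_{j−i}.
At t = 1 h (j=2): Q = (16.4/10)·23.6 + (13.4/10)·32.8 = 82.7 m³/s.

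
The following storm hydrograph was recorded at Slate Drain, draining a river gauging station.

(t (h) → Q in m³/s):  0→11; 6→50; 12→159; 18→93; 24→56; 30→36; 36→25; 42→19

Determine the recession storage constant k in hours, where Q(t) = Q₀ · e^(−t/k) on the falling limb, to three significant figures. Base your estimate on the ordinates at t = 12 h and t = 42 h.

k ≈ 14.1 h

On the falling limb, Q drops from 159 to 19 m³/s between t = 12 h and t = 42 h (Δt = 30 h).
k = −Δt / ln(Q₂/Q₁) = −30 / ln(19/159) = 14.1 h.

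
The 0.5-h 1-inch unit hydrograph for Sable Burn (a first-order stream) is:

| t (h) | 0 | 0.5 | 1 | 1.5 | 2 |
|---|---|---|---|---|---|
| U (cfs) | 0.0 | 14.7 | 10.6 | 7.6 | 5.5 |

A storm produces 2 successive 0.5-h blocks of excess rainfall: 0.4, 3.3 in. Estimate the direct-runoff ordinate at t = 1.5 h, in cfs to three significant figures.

By discrete convolution, Q_j = Σ (P_i / 1 in) · U_{j−i}.
At t = 1.5 h (j=3): Q = (0.4/1)·7.6 + (3.3/1)·10.6 = 38.0 cfs.

Q ≈ 38.0 cfs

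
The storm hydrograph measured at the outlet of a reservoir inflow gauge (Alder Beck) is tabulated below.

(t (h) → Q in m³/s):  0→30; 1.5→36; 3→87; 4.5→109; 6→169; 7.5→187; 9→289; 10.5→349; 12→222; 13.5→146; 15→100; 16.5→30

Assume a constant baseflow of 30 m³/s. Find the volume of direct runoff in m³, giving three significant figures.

Direct-runoff ordinates (Q − Q_b): 0.0, 6.0, 57.0, 79.0, 139.0, 157.0, 259.0, 319.0, 192.0, 116.0, 70.0, 0.0 m³/s.
ΣQ_DR = 1394 m³/s.
With Δt = 1.5 h = 5400 s, V = ΣQ_DR · Δt = 1394 × 5400 = 7.53 × 10^6 m³.

V ≈ 7.53 × 10^6 m³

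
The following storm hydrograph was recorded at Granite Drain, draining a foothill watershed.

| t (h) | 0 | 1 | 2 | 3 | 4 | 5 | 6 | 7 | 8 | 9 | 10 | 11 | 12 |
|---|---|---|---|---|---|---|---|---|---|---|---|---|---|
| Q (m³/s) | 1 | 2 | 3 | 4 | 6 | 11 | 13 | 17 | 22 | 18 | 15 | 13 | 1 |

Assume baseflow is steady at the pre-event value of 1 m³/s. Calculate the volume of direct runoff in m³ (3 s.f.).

V ≈ 4.07 × 10^5 m³

Direct-runoff ordinates (Q − Q_b): 0.0, 1.0, 2.0, 3.0, 5.0, 10.0, 12.0, 16.0, 21.0, 17.0, 14.0, 12.0, 0.0 m³/s.
ΣQ_DR = 113.0 m³/s.
With Δt = 1 h = 3600 s, V = ΣQ_DR · Δt = 113.0 × 3600 = 4.07 × 10^5 m³.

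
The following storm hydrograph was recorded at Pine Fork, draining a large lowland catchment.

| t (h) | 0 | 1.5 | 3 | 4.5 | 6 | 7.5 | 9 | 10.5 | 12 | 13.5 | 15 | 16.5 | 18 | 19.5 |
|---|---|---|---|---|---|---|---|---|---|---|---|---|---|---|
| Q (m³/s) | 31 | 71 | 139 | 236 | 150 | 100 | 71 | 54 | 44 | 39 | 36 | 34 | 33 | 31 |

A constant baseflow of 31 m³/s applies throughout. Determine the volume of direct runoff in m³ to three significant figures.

V ≈ 3.43 × 10^6 m³

Direct-runoff ordinates (Q − Q_b): 0.0, 40.0, 108.0, 205.0, 119.0, 69.0, 40.0, 23.0, 13.0, 8.0, 5.0, 3.0, 2.0, 0.0 m³/s.
ΣQ_DR = 635.0 m³/s.
With Δt = 1.5 h = 5400 s, V = ΣQ_DR · Δt = 635.0 × 5400 = 3.43 × 10^6 m³.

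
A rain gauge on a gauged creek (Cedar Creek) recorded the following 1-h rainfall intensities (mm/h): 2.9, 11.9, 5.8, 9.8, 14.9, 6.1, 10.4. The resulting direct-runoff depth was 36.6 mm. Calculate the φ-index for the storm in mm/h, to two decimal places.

Only the 6 blocks with intensity above φ contribute runoff: 11.9, 5.8, 9.8, 14.9, 6.1, 10.4 mm/h.
Σ(I−φ)·Δt = d  ⇒  (11.9+5.8+9.8+14.9+6.1+10.4 − 6φ)·1 = 36.6
φ = (58.90 − 36.6/1) / 6 = 3.72 mm/h.

φ ≈ 3.72 mm/h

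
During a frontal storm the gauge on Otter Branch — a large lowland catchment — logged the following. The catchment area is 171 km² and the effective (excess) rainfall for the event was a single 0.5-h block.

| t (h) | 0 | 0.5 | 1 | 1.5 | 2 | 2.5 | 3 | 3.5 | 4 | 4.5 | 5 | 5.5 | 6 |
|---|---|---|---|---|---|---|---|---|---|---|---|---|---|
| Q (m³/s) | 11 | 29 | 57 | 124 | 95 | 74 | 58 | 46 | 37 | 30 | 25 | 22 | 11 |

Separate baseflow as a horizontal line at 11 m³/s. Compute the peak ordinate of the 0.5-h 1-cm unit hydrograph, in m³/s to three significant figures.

U_p ≈ 226 m³/s

Direct runoff: 0.0, 18.0, 46.0, 113.0, 84.0, 63.0, 47.0, 35.0, 26.0, 19.0, 14.0, 11.0, 0.0 m³/s; ΣQ_DR = 476.0 m³/s, peak = 113.0 m³/s.
Runoff depth d = ΣQ_DR·Δt / A = 476.0 × 1800 / (171 km²) = 5.011 mm.
The 1-cm UH is the DRH scaled by (10 mm)/d, so U_p = 113.0 × 10/5.011 = 226 m³/s.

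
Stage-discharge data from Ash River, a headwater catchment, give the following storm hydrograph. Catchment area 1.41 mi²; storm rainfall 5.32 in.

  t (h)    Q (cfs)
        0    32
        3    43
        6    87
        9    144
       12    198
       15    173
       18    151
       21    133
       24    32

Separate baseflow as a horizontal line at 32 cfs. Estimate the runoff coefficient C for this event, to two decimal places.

C ≈ 0.44

ΣQ_DR = 705.0 cfs; V = ΣQ_DR·Δt = 7.614 × 10^6 ft³.
Runoff depth d = V / A = 2.324 in.
C = d / P = 2.324 / 5.32 = 0.44.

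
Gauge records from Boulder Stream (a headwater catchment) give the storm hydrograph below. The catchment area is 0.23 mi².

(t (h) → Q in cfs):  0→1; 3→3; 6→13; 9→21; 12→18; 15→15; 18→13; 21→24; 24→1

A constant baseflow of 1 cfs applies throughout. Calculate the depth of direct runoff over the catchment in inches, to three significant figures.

d ≈ 2.02 in

Direct runoff: 0.0, 2.0, 12.0, 20.0, 17.0, 14.0, 12.0, 23.0, 0.0 cfs; ΣQ_DR = 100.0 cfs.
V = ΣQ_DR · Δt = 100.0 × 10800 s = 1.080 × 10^6 ft³.
Over A = 0.23 mi², depth = V / A = 2.02 in.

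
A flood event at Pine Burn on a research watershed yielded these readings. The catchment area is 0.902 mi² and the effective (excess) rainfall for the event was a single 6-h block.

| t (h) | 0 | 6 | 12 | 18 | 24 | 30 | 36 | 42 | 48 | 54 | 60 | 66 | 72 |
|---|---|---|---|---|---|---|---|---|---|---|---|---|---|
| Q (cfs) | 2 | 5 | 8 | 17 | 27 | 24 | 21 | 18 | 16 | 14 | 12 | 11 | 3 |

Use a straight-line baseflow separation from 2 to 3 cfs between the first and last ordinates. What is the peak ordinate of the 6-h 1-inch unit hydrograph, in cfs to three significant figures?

U_p ≈ 16.4 cfs

Direct runoff: 0.00, 2.92, 5.83, 14.75, 24.67, 21.58, 18.50, 15.42, 13.33, 11.25, 9.17, 8.08, 0.00 cfs; ΣQ_DR = 145.5 cfs, peak = 24.67 cfs.
Runoff depth d = ΣQ_DR·Δt / A = 145.5 × 21600 / (0.902 mi²) = 1.500 in.
The 1-inch UH is the DRH scaled by (1 in)/d, so U_p = 24.67 × 1/1.500 = 16.4 cfs.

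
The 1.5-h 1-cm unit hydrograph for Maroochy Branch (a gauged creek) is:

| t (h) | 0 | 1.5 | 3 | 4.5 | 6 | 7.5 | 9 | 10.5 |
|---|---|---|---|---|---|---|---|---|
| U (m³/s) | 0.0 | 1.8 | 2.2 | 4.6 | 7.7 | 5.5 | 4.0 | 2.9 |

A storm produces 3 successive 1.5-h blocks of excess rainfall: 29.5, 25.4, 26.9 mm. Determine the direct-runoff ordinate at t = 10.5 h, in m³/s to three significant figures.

By discrete convolution, Q_j = Σ (P_i / 10 mm) · U_{j−i}.
At t = 10.5 h (j=7): Q = (29.5/10)·2.9 + (25.4/10)·4.0 + (26.9/10)·5.5 = 33.5 m³/s.

Q ≈ 33.5 m³/s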